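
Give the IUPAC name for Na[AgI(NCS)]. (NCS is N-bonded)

The 1 sodium counter-ion carries a total charge of +1, so each complex ion is 1−.
Ligand charges: 1×isothiocyanato (-1 each), 1×iodo (-1 each); total -2. So Ag + (-2) = 1−, giving Ag = +1.
The complex ion is anionic, so silver takes the -ate form argentate(I).

sodium iodoisothiocyanatoargentate(I)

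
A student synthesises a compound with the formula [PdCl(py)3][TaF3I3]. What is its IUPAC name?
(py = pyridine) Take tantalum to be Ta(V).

chlorotris(pyridine)palladium(II) trifluorotriiodotantalate(V)

Ta is given as +5; the anion's ligand charges sum to -6, so the complex anion is 1−.
A 1:1 salt means the cation carries the equal and opposite charge, 1+.
Cation: ligand charges sum to -1; for the ion to be 1+, Pd = +2.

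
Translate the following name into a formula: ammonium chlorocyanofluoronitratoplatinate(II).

Ligands: 1 fluoro (F, -1), 1 chloro (Cl, -1), 1 cyano (CN, -1), 1 nitrato (NO3, -1). Ligand charge sum = -4.
With Pt in oxidation state +2, the complex ion is [Pt...]^2−.
Charge balance with ammonium (+1) requires 1 complex ion per 2 ammonium.

(NH4)2[PtCl(CN)F(NO3)]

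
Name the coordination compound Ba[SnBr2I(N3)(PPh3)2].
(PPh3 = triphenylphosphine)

barium azidodibromoiodobis(triphenylphosphine)stannate(II)

The 1 barium counter-ion carries a total charge of +2, so each complex ion is 2−.
Ligand charges: 1×iodo (-1 each), 2×triphenylphosphine (neutral), 1×azido (-1 each), 2×bromo (-1 each); total -4. So Sn + (-4) = 2−, giving Sn = +2.
Ligands are named alphabetically: azido before bromo before iodo before triphenylphosphine.
The complex ion is anionic, so tin takes the -ate form stannate(II).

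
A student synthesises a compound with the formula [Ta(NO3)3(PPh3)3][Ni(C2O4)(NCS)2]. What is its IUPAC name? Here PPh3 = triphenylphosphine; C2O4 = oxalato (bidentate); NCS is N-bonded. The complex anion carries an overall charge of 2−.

The complex anion is given as 2−; its ligand charges sum to -4, so Ni = +2.
A 1:1 salt means the cation carries the equal and opposite charge, 2+.
Cation: ligand charges sum to -3; for the ion to be 2+, Ta = +5.

trinitratotris(triphenylphosphine)tantalum(V) diisothiocyanatooxalatonickelate(II)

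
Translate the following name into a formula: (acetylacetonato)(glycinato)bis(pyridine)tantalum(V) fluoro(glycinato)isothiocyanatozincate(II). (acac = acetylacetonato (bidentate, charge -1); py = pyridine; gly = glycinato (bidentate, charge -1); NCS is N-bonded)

Cation [Ta…]: ligand charges -2, Ta(V) ⇒ ion charge 3+.
Anion [Zn…]: ligand charges -3, Zn(II) ⇒ ion charge 1−.

[Ta(acac)(gly)(py)2][ZnF(gly)(NCS)]3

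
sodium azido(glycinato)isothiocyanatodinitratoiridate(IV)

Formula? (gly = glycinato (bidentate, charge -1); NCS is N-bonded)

Ligands: 1 glycinato (gly, -1), 1 isothiocyanato (NCS, -1), 2 nitrato (NO3, -1), 1 azido (N3, -1). Ligand charge sum = -5.
Charge balance with sodium (+1) requires 1 complex ion per 1 sodium.

Na[Ir(gly)(N3)(NCS)(NO3)2]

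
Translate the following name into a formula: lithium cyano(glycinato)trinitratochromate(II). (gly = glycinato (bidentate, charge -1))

Ligands: 3 nitrato (NO3, -1), 1 cyano (CN, -1), 1 glycinato (gly, -1). Ligand charge sum = -5.
With Cr in oxidation state +2, the complex ion is [Cr...]^3−.
Charge balance with lithium (+1) requires 1 complex ion per 3 lithium.

Li3[Cr(CN)(gly)(NO3)3]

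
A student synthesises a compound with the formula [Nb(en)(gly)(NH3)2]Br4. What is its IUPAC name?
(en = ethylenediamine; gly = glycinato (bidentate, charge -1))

diammine(ethylenediamine)(glycinato)niobium(V) bromide

The 4 bromide counter-ions carry a total charge of -4, so each complex ion is 4+.
Ligand charges: 1×ethylenediamine (neutral), 2×ammine (neutral), 1×glycinato (-1 each); total -1. So Nb + (-1) = 4+, giving Nb = +5.
Ligands are named alphabetically: ammine before ethylenediamine before glycinato.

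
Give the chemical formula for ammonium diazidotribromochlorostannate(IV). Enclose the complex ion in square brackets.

Ligands: 1 chloro (Cl, -1), 3 bromo (Br, -1), 2 azido (N3, -1). Ligand charge sum = -6.
With Sn in oxidation state +4, the complex ion is [Sn...]^2−.
Charge balance with ammonium (+1) requires 1 complex ion per 2 ammonium.

(NH4)2[SnBr3Cl(N3)2]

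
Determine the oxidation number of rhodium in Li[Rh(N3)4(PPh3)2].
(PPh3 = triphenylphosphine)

+3

1 lithium outside the brackets (+1 each) → the complex ion is 1−.
Ligand charges: 2×PPh3 neutral; 4×N3 = -4; sum -4.
Rh + (-4) = 1− ⇒ Rh is +3.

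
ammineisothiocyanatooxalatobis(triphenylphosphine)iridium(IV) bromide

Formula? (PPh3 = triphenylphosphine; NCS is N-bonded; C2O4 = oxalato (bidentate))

Ligands: 1 ammine (NH3, neutral), 2 triphenylphosphine (PPh3, neutral), 1 isothiocyanato (NCS, -1), 1 oxalato (C2O4, -2). Ligand charge sum = -3.
With Ir in oxidation state +4, the complex ion is [Ir...]^1+.
Charge balance with bromide (-1) requires 1 complex ion per 1 bromide.

[Ir(C2O4)(NCS)(NH3)(PPh3)2]Br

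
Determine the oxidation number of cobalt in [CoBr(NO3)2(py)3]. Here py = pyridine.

+3

No counter-ion: the bracketed complex is neutral.
Ligand charges: 2×NO3 = -2; 1×Br = -1; 3×py neutral; sum -3.
Co + (-3) = 0 ⇒ Co is +3.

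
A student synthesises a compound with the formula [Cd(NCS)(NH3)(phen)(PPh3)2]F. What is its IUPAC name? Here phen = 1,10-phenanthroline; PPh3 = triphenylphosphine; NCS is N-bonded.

ammineisothiocyanato(1,10-phenanthroline)bis(triphenylphosphine)cadmium(II) fluoride

The 1 fluoride counter-ion carries a total charge of -1, so each complex ion is 1+.
Ligand charges: 1×1,10-phenanthroline (neutral), 2×triphenylphosphine (neutral), 1×isothiocyanato (-1 each), 1×ammine (neutral); total -1. So Cd + (-1) = 1+, giving Cd = +2.
Ligands are named alphabetically: ammine before isothiocyanato before phenanthroline before triphenylphosphine.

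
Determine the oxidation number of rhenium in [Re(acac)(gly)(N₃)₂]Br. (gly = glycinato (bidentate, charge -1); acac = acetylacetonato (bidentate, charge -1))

+5

1 bromide outside the brackets (-1 each) → the complex ion is 1+.
Ligand charges: 1×gly = -1; 1×acac = -1; 2×N3 = -2; sum -4.
Re + (-4) = 1+ ⇒ Re is +5.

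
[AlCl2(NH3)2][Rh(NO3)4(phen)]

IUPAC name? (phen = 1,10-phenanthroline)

Both ions are complex: the cation is named first with the plain metal name, the anion second with the -ate form; each ion's ligands are alphabetised independently.
Aluminium is always +3 in its complexes; the cation's ligand charges sum to -2, so the complex cation is 1+.
A 1:1 salt means the anion carries the equal and opposite charge, 1−.
Anion: ligand charges sum to -4; for the ion to be 1−, Rh = +3.

diamminedichloroaluminium(III) tetranitrato(1,10-phenanthroline)rhodate(III)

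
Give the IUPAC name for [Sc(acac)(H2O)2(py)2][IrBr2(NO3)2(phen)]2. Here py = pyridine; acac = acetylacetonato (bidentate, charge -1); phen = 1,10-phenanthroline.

Both ions are complex: the cation is named first with the plain metal name, the anion second with the -ate form; each ion's ligands are alphabetised independently.
Scandium is always +3 in its complexes; the cation's ligand charges sum to -1, so the complex cation is 2+.
With 2 anions per cation, each anion must be 2/2 = 1−.
Anion: ligand charges sum to -4; for the ion to be 1−, Ir = +3.

(acetylacetonato)diaquabis(pyridine)scandium(III) dibromodinitrato(1,10-phenanthroline)iridate(III)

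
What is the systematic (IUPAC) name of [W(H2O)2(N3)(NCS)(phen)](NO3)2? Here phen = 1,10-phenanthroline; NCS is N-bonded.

The 2 nitrate counter-ions carry a total charge of -2, so each complex ion is 2+.
Ligand charges: 1×1,10-phenanthroline (neutral), 1×azido (-1 each), 2×aqua (neutral), 1×isothiocyanato (-1 each); total -2. So W + (-2) = 2+, giving W = +4.
Ligands are named alphabetically: aqua before azido before isothiocyanato before phenanthroline.

diaquaazidoisothiocyanato(1,10-phenanthroline)tungsten(IV) nitrate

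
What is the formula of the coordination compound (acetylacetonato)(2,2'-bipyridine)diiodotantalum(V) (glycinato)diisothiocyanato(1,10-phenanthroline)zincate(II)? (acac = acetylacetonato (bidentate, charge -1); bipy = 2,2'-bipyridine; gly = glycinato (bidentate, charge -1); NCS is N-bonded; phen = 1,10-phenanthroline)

Cation [Ta…]: ligand charges -3, Ta(V) ⇒ ion charge 2+.
Anion [Zn…]: ligand charges -3, Zn(II) ⇒ ion charge 1−.
One 2+ cation requires 2 of the 1− anion.

[Ta(acac)(bipy)I2][Zn(gly)(NCS)2(phen)]2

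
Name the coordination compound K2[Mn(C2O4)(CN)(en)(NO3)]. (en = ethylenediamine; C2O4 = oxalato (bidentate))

potassium cyano(ethylenediamine)nitratooxalatomanganate(II)

The 2 potassium counter-ions carry a total charge of +2, so each complex ion is 2−.
Ligand charges: 1×nitrato (-1 each), 1×cyano (-1 each), 1×ethylenediamine (neutral), 1×oxalato (-2 each); total -4. So Mn + (-4) = 2−, giving Mn = +2.
Ligands are named alphabetically: cyano before ethylenediamine before nitrato before oxalato.
The complex ion is anionic, so manganese takes the -ate form manganate(II).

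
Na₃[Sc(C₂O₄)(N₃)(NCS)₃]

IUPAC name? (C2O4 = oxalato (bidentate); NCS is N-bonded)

The 3 sodium counter-ions carry a total charge of +3, so each complex ion is 3−.
Ligand charges: 1×oxalato (-2 each), 1×azido (-1 each), 3×isothiocyanato (-1 each); total -6. So Sc + (-6) = 3−, giving Sc = +3.
The complex ion is anionic, so scandium takes the -ate form scandate(III).

sodium azidotriisothiocyanatooxalatoscandate(III)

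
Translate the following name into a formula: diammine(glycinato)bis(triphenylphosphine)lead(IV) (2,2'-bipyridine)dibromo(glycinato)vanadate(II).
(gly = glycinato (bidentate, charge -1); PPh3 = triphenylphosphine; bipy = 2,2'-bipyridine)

[Pb(gly)(NH3)2(PPh3)2][V(bipy)Br2(gly)]3

Cation [Pb…]: ligand charges -1, Pb(IV) ⇒ ion charge 3+.
Anion [V…]: ligand charges -3, V(II) ⇒ ion charge 1−.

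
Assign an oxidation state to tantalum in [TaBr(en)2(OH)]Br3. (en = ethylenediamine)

3 bromide outside the brackets (-1 each) → the complex ion is 3+.
Ligand charges: 2×en neutral; 1×OH = -1; 1×Br = -1; sum -2.
Ta + (-2) = 3+ ⇒ Ta is +5.

+5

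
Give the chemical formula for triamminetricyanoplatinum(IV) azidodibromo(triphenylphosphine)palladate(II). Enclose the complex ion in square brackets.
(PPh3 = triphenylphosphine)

Cation [Pt…]: ligand charges -3, Pt(IV) ⇒ ion charge 1+.
Anion [Pd…]: ligand charges -3, Pd(II) ⇒ ion charge 1−.
One 1+ cation balances one 1− anion.

[Pt(CN)3(NH3)3][PdBr2(N3)(PPh3)]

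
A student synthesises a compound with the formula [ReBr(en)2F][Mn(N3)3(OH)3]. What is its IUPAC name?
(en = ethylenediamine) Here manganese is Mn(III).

bromobis(ethylenediamine)fluororhenium(V) triazidotrihydroxomanganate(III)

Mn is given as +3; the anion's ligand charges sum to -6, so the complex anion is 3−.
A 1:1 salt means the cation carries the equal and opposite charge, 3+.
Cation: ligand charges sum to -2; for the ion to be 3+, Re = +5.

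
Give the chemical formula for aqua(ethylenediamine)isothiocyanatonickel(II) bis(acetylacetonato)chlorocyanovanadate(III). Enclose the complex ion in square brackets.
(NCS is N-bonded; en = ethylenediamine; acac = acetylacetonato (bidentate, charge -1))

[Ni(en)(H2O)(NCS)][V(acac)2Cl(CN)]

Cation [Ni…]: ligand charges -1, Ni(II) ⇒ ion charge 1+.
Anion [V…]: ligand charges -4, V(III) ⇒ ion charge 1−.
One 1+ cation balances one 1− anion.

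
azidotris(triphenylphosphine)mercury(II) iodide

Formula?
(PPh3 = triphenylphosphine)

[Hg(N3)(PPh3)3]I

Ligands: 1 azido (N3, -1), 3 triphenylphosphine (PPh3, neutral). Ligand charge sum = -1.
With Hg in oxidation state +2, the complex ion is [Hg...]^1+.
Charge balance with iodide (-1) requires 1 complex ion per 1 iodide.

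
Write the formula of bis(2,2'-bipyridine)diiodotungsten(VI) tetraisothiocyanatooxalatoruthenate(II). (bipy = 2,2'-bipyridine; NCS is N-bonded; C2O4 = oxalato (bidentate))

[W(bipy)2I2][Ru(C2O4)(NCS)4]

Cation [W…]: ligand charges -2, W(VI) ⇒ ion charge 4+.
Anion [Ru…]: ligand charges -6, Ru(II) ⇒ ion charge 4−.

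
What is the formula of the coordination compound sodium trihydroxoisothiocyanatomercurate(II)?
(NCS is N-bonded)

Na2[Hg(NCS)(OH)3]

Ligands: 1 isothiocyanato (NCS, -1), 3 hydroxo (OH, -1). Ligand charge sum = -4.
With Hg in oxidation state +2, the complex ion is [Hg...]^2−.
Charge balance with sodium (+1) requires 1 complex ion per 2 sodium.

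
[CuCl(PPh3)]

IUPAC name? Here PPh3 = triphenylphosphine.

There is no counter-ion, so the complex is neutral overall.
Ligand charges: 1×chloro (-1 each), 1×triphenylphosphine (neutral); total -1. So Cu + (-1) = 0, giving Cu = +1.
Ligands are named alphabetically: chloro before triphenylphosphine.

chloro(triphenylphosphine)copper(I)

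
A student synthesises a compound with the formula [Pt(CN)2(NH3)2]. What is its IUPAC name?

diamminedicyanoplatinum(II)

There is no counter-ion, so the complex is neutral overall.
Ligand charges: 2×cyano (-1 each), 2×ammine (neutral); total -2. So Pt + (-2) = 0, giving Pt = +2.
Ligands are named alphabetically: ammine before cyano.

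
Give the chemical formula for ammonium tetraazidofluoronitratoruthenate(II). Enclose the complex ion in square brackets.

Ligands: 4 azido (N3, -1), 1 fluoro (F, -1), 1 nitrato (NO3, -1). Ligand charge sum = -6.
With Ru in oxidation state +2, the complex ion is [Ru...]^4−.
Charge balance with ammonium (+1) requires 1 complex ion per 4 ammonium.

(NH4)4[RuF(N3)4(NO3)]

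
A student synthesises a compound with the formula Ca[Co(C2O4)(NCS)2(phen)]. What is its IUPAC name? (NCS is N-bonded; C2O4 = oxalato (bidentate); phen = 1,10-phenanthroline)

The 1 calcium counter-ion carries a total charge of +2, so each complex ion is 2−.
Ligand charges: 2×isothiocyanato (-1 each), 1×oxalato (-2 each), 1×1,10-phenanthroline (neutral); total -4. So Co + (-4) = 2−, giving Co = +2.
Ligands are named alphabetically: isothiocyanato before oxalato before phenanthroline.
The complex ion is anionic, so cobalt takes the -ate form cobaltate(II).

calcium diisothiocyanatooxalato(1,10-phenanthroline)cobaltate(II)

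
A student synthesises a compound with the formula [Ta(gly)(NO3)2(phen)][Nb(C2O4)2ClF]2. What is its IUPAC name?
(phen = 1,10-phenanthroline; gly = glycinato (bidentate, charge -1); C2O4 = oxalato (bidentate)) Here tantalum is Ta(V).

(glycinato)dinitrato(1,10-phenanthroline)tantalum(V) chlorofluorodioxalatoniobate(V)

Both ions are complex: the cation is named first with the plain metal name, the anion second with the -ate form; each ion's ligands are alphabetised independently.
Ta is given as +5; the cation's ligand charges sum to -3, so the complex cation is 2+.
With 2 anions per cation, each anion must be 2/2 = 1−.
Anion: ligand charges sum to -6; for the ion to be 1−, Nb = +5.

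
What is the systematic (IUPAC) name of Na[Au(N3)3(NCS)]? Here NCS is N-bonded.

sodium triazidoisothiocyanatoaurate(III)

The 1 sodium counter-ion carries a total charge of +1, so each complex ion is 1−.
Ligand charges: 3×azido (-1 each), 1×isothiocyanato (-1 each); total -4. So Au + (-4) = 1−, giving Au = +3.
The complex ion is anionic, so gold takes the -ate form aurate(III).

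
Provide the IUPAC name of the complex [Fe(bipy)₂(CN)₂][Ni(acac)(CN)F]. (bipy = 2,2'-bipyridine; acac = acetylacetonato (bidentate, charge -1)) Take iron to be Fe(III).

Both ions are complex: the cation is named first with the plain metal name, the anion second with the -ate form; each ion's ligands are alphabetised independently.
Fe is given as +3; the cation's ligand charges sum to -2, so the complex cation is 1+.
A 1:1 salt means the anion carries the equal and opposite charge, 1−.
Anion: ligand charges sum to -3; for the ion to be 1−, Ni = +2.

bis(2,2'-bipyridine)dicyanoiron(III) (acetylacetonato)cyanofluoronickelate(II)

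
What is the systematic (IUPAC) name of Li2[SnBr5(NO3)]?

The 2 lithium counter-ions carry a total charge of +2, so each complex ion is 2−.
Ligand charges: 1×nitrato (-1 each), 5×bromo (-1 each); total -6. So Sn + (-6) = 2−, giving Sn = +4.
Ligands are named alphabetically: bromo before nitrato.
The complex ion is anionic, so tin takes the -ate form stannate(IV).

lithium pentabromonitratostannate(IV)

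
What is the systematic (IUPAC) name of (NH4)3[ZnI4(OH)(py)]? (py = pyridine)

ammonium hydroxotetraiodo(pyridine)zincate(II)

The 3 ammonium counter-ions carry a total charge of +3, so each complex ion is 3−.
Ligand charges: 1×hydroxo (-1 each), 4×iodo (-1 each), 1×pyridine (neutral); total -5. So Zn + (-5) = 3−, giving Zn = +2.
Ligands are named alphabetically: hydroxo before iodo before pyridine.
The complex ion is anionic, so zinc takes the -ate form zincate(II).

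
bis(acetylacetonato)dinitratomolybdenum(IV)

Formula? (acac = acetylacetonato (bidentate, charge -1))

Ligands: 2 acetylacetonato (acac, -1), 2 nitrato (NO3, -1). Ligand charge sum = -4.
With Mo in oxidation state +4, the complex ion is [Mo...].

[Mo(acac)2(NO3)2]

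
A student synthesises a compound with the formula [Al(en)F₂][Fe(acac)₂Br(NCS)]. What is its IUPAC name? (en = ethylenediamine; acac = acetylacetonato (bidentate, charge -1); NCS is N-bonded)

Both ions are complex: the cation is named first with the plain metal name, the anion second with the -ate form; each ion's ligands are alphabetised independently.
Aluminium is always +3 in its complexes; the cation's ligand charges sum to -2, so the complex cation is 1+.
A 1:1 salt means the anion carries the equal and opposite charge, 1−.
Anion: ligand charges sum to -4; for the ion to be 1−, Fe = +3.

(ethylenediamine)difluoroaluminium(III) bis(acetylacetonato)bromoisothiocyanatoferrate(III)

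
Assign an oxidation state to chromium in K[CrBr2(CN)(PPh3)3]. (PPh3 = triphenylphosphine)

+2

1 potassium outside the brackets (+1 each) → the complex ion is 1−.
Ligand charges: 2×Br = -2; 3×PPh3 neutral; 1×CN = -1; sum -3.
Cr + (-3) = 1− ⇒ Cr is +2.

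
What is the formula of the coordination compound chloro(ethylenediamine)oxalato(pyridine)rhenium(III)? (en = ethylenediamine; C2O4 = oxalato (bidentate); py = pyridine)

Ligands: 1 chloro (Cl, -1), 1 ethylenediamine (en, neutral), 1 oxalato (C2O4, -2), 1 pyridine (py, neutral). Ligand charge sum = -3.
With Re in oxidation state +3, the complex ion is [Re...].

[Re(C2O4)Cl(en)(py)]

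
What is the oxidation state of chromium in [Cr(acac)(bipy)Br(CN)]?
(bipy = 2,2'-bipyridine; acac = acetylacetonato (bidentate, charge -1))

No counter-ion: the bracketed complex is neutral.
Ligand charges: 1×CN = -1; 1×bipy neutral; 1×Br = -1; 1×acac = -1; sum -3.
Cr + (-3) = 0 ⇒ Cr is +3.

+3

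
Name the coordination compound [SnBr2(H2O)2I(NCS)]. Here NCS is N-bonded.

diaquadibromoiodoisothiocyanatotin(IV)

There is no counter-ion, so the complex is neutral overall.
Ligand charges: 1×iodo (-1 each), 2×aqua (neutral), 2×bromo (-1 each), 1×isothiocyanato (-1 each); total -4. So Sn + (-4) = 0, giving Sn = +4.
Ligands are named alphabetically: aqua before bromo before iodo before isothiocyanato.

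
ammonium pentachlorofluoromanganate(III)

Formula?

Ligands: 1 fluoro (F, -1), 5 chloro (Cl, -1). Ligand charge sum = -6.
Charge balance with ammonium (+1) requires 1 complex ion per 3 ammonium.

(NH4)3[MnCl5F]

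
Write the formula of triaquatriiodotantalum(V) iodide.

[Ta(H2O)3I3]I2

Ligands: 3 aqua (H2O, neutral), 3 iodo (I, -1). Ligand charge sum = -3.
With Ta in oxidation state +5, the complex ion is [Ta...]^2+.
Charge balance with iodide (-1) requires 1 complex ion per 2 iodide.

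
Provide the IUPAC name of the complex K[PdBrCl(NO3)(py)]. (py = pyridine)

potassium bromochloronitrato(pyridine)palladate(II)

The 1 potassium counter-ion carries a total charge of +1, so each complex ion is 1−.
Ligand charges: 1×pyridine (neutral), 1×chloro (-1 each), 1×bromo (-1 each), 1×nitrato (-1 each); total -3. So Pd + (-3) = 1−, giving Pd = +2.
The complex ion is anionic, so palladium takes the -ate form palladate(II).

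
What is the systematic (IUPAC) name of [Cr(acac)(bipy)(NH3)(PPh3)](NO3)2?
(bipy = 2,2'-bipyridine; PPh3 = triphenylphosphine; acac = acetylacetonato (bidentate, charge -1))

The 2 nitrate counter-ions carry a total charge of -2, so each complex ion is 2+.
Ligand charges: 1×2,2'-bipyridine (neutral), 1×triphenylphosphine (neutral), 1×acetylacetonato (-1 each), 1×ammine (neutral); total -1. So Cr + (-1) = 2+, giving Cr = +3.
Ligands are named alphabetically: acetylacetonato before ammine before bipyridine before triphenylphosphine.

(acetylacetonato)ammine(2,2'-bipyridine)(triphenylphosphine)chromium(III) nitrate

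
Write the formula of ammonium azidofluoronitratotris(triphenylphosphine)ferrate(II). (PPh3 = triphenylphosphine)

Ligands: 3 triphenylphosphine (PPh3, neutral), 1 nitrato (NO3, -1), 1 azido (N3, -1), 1 fluoro (F, -1). Ligand charge sum = -3.
Charge balance with ammonium (+1) requires 1 complex ion per 1 ammonium.

NH4[FeF(N3)(NO3)(PPh3)3]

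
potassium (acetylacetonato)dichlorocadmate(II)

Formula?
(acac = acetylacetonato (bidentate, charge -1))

K[Cd(acac)Cl2]

Ligands: 2 chloro (Cl, -1), 1 acetylacetonato (acac, -1). Ligand charge sum = -3.
With Cd in oxidation state +2, the complex ion is [Cd...]^1−.
Charge balance with potassium (+1) requires 1 complex ion per 1 potassium.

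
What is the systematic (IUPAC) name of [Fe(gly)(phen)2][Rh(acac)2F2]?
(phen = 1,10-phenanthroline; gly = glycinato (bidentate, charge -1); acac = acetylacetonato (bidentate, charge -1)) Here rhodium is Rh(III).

Both ions are complex: the cation is named first with the plain metal name, the anion second with the -ate form; each ion's ligands are alphabetised independently.
Rh is given as +3; the anion's ligand charges sum to -4, so the complex anion is 1−.
A 1:1 salt means the cation carries the equal and opposite charge, 1+.
Cation: ligand charges sum to -1; for the ion to be 1+, Fe = +2.

(glycinato)bis(1,10-phenanthroline)iron(II) bis(acetylacetonato)difluororhodate(III)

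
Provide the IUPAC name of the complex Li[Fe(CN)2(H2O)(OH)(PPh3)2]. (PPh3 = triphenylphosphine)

lithium aquadicyanohydroxobis(triphenylphosphine)ferrate(II)

The 1 lithium counter-ion carries a total charge of +1, so each complex ion is 1−.
Ligand charges: 1×hydroxo (-1 each), 2×cyano (-1 each), 2×triphenylphosphine (neutral), 1×aqua (neutral); total -3. So Fe + (-3) = 1−, giving Fe = +2.
Ligands are named alphabetically: aqua before cyano before hydroxo before triphenylphosphine.
The complex ion is anionic, so iron takes the -ate form ferrate(II).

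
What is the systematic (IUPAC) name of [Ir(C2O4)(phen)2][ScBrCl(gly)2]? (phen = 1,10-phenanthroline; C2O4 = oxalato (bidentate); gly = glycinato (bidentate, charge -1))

Scandium is always +3 in its complexes; the anion's ligand charges sum to -4, so the complex anion is 1−.
A 1:1 salt means the cation carries the equal and opposite charge, 1+.
Cation: ligand charges sum to -2; for the ion to be 1+, Ir = +3.

oxalatobis(1,10-phenanthroline)iridium(III) bromochlorobis(glycinato)scandate(III)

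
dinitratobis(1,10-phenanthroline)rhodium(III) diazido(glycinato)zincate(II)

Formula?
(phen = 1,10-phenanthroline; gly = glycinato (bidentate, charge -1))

Cation [Rh…]: ligand charges -2, Rh(III) ⇒ ion charge 1+.
Anion [Zn…]: ligand charges -3, Zn(II) ⇒ ion charge 1−.

[Rh(NO3)2(phen)2][Zn(gly)(N3)2]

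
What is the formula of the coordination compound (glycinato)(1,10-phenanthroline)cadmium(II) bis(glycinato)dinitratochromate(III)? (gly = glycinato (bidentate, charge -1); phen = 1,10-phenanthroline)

[Cd(gly)(phen)][Cr(gly)2(NO3)2]

Cation [Cd…]: ligand charges -1, Cd(II) ⇒ ion charge 1+.
Anion [Cr…]: ligand charges -4, Cr(III) ⇒ ion charge 1−.
One 1+ cation balances one 1− anion.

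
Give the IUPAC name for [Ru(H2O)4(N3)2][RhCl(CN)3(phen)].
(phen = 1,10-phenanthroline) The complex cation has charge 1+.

tetraaquadiazidoruthenium(III) chlorotricyano(1,10-phenanthroline)rhodate(III)

The complex cation is given as 1+; its ligand charges sum to -2, so Ru = +3.
A 1:1 salt means the anion carries the equal and opposite charge, 1−.
Anion: ligand charges sum to -4; for the ion to be 1−, Rh = +3.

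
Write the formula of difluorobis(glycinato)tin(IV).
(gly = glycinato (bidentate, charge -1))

Ligands: 2 fluoro (F, -1), 2 glycinato (gly, -1). Ligand charge sum = -4.
With Sn in oxidation state +4, the complex ion is [Sn...].

[SnF2(gly)2]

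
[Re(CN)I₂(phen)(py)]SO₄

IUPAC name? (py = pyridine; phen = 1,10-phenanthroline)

cyanodiiodo(1,10-phenanthroline)(pyridine)rhenium(V) sulfate

The 1 sulfate counter-ion carries a total charge of -2, so each complex ion is 2+.
Ligand charges: 1×pyridine (neutral), 1×cyano (-1 each), 2×iodo (-1 each), 1×1,10-phenanthroline (neutral); total -3. So Re + (-3) = 2+, giving Re = +5.
Ligands are named alphabetically: cyano before iodo before phenanthroline before pyridine.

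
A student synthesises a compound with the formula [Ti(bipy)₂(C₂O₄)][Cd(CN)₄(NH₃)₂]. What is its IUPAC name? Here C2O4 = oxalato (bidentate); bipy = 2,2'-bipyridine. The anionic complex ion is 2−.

The complex anion is given as 2−; its ligand charges sum to -4, so Cd = +2.
A 1:1 salt means the cation carries the equal and opposite charge, 2+.
Cation: ligand charges sum to -2; for the ion to be 2+, Ti = +4.

bis(2,2'-bipyridine)oxalatotitanium(IV) diamminetetracyanocadmate(II)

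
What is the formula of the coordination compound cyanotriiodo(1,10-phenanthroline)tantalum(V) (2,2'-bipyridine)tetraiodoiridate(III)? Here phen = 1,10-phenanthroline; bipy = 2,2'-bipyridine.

Cation [Ta…]: ligand charges -4, Ta(V) ⇒ ion charge 1+.
Anion [Ir…]: ligand charges -4, Ir(III) ⇒ ion charge 1−.

[Ta(CN)I3(phen)][Ir(bipy)I4]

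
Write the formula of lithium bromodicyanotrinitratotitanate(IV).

Li2[TiBr(CN)2(NO3)3]

Ligands: 2 cyano (CN, -1), 3 nitrato (NO3, -1), 1 bromo (Br, -1). Ligand charge sum = -6.
With Ti in oxidation state +4, the complex ion is [Ti...]^2−.
Charge balance with lithium (+1) requires 1 complex ion per 2 lithium.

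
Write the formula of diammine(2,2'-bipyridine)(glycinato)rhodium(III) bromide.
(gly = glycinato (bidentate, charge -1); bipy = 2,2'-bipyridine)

[Rh(bipy)(gly)(NH3)2]Br2

Ligands: 1 glycinato (gly, -1), 1 2,2'-bipyridine (bipy, neutral), 2 ammine (NH3, neutral). Ligand charge sum = -1.
With Rh in oxidation state +3, the complex ion is [Rh...]^2+.
Charge balance with bromide (-1) requires 1 complex ion per 2 bromide.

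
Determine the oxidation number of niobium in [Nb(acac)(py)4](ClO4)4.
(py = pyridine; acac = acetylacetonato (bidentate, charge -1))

4 perchlorate outside the brackets (-1 each) → the complex ion is 4+.
Ligand charges: 4×py neutral; 1×acac = -1; sum -1.
Nb + (-1) = 4+ ⇒ Nb is +5.

+5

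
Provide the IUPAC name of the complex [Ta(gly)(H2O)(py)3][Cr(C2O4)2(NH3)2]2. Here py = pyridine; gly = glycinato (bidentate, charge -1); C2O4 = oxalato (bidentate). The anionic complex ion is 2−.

The complex anion is given as 2−; its ligand charges sum to -4, so Cr = +2.
With 2 anions per cation, the cation must be 2×2 = 4+.
Cation: ligand charges sum to -1; for the ion to be 4+, Ta = +5.

aqua(glycinato)tris(pyridine)tantalum(V) diamminedioxalatochromate(II)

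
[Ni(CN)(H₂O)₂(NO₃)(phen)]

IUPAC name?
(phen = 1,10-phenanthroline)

There is no counter-ion, so the complex is neutral overall.
Ligand charges: 2×aqua (neutral), 1×nitrato (-1 each), 1×1,10-phenanthroline (neutral), 1×cyano (-1 each); total -2. So Ni + (-2) = 0, giving Ni = +2.
Ligands are named alphabetically: aqua before cyano before nitrato before phenanthroline.

diaquacyanonitrato(1,10-phenanthroline)nickel(II)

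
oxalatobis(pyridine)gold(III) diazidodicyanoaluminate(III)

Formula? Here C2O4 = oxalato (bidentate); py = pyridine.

Cation [Au…]: ligand charges -2, Au(III) ⇒ ion charge 1+.
Anion [Al…]: ligand charges -4, Al(III) ⇒ ion charge 1−.
One 1+ cation balances one 1− anion.

[Au(C2O4)(py)2][Al(CN)2(N3)2]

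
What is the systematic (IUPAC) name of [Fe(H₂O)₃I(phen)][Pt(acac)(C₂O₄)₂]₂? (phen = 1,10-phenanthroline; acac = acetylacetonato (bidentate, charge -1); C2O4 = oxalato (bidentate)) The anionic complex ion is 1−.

triaquaiodo(1,10-phenanthroline)iron(III) (acetylacetonato)dioxalatoplatinate(IV)

Both ions are complex: the cation is named first with the plain metal name, the anion second with the -ate form; each ion's ligands are alphabetised independently.
The complex anion is given as 1−; its ligand charges sum to -5, so Pt = +4.
With 2 anions per cation, the cation must be 2×1 = 2+.
Cation: ligand charges sum to -1; for the ion to be 2+, Fe = +3.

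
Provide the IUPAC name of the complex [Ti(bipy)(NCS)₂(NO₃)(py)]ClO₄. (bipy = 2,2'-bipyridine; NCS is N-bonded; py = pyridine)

The 1 perchlorate counter-ion carries a total charge of -1, so each complex ion is 1+.
Ligand charges: 1×2,2'-bipyridine (neutral), 1×nitrato (-1 each), 2×isothiocyanato (-1 each), 1×pyridine (neutral); total -3. So Ti + (-3) = 1+, giving Ti = +4.
Ligands are named alphabetically: bipyridine before isothiocyanato before nitrato before pyridine.

(2,2'-bipyridine)diisothiocyanatonitrato(pyridine)titanium(IV) perchlorate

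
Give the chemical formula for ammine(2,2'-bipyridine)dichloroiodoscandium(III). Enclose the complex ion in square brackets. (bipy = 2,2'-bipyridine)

[Sc(bipy)Cl2I(NH3)]

Ligands: 2 chloro (Cl, -1), 1 ammine (NH3, neutral), 1 iodo (I, -1), 1 2,2'-bipyridine (bipy, neutral). Ligand charge sum = -3.
With Sc in oxidation state +3, the complex ion is [Sc...].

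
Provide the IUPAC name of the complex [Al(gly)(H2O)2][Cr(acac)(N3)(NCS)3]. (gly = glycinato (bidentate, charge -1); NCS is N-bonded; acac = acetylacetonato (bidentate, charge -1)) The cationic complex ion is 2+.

Both ions are complex: the cation is named first with the plain metal name, the anion second with the -ate form; each ion's ligands are alphabetised independently.
The complex cation is given as 2+; its ligand charges sum to -1, so Al = +3.
A 1:1 salt means the anion carries the equal and opposite charge, 2−.
Anion: ligand charges sum to -5; for the ion to be 2−, Cr = +3.

diaqua(glycinato)aluminium(III) (acetylacetonato)azidotriisothiocyanatochromate(III)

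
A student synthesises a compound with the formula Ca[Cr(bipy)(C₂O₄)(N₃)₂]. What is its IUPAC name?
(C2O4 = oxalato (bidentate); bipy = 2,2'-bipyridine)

calcium diazido(2,2'-bipyridine)oxalatochromate(II)

The 1 calcium counter-ion carries a total charge of +2, so each complex ion is 2−.
Ligand charges: 1×oxalato (-2 each), 1×2,2'-bipyridine (neutral), 2×azido (-1 each); total -4. So Cr + (-4) = 2−, giving Cr = +2.
Ligands are named alphabetically: azido before bipyridine before oxalato.
The complex ion is anionic, so chromium takes the -ate form chromate(II).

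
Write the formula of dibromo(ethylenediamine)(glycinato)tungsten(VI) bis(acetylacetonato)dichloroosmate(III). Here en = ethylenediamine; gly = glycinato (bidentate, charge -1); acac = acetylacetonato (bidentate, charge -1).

[WBr2(en)(gly)][Os(acac)2Cl2]3

Cation [W…]: ligand charges -3, W(VI) ⇒ ion charge 3+.
Anion [Os…]: ligand charges -4, Os(III) ⇒ ion charge 1−.
One 3+ cation requires 3 of the 1− anion.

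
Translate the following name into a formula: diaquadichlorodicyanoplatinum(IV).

[PtCl2(CN)2(H2O)2]

Ligands: 2 cyano (CN, -1), 2 aqua (H2O, neutral), 2 chloro (Cl, -1). Ligand charge sum = -4.
With Pt in oxidation state +4, the complex ion is [Pt...].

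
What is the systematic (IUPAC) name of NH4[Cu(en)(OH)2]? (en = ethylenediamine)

ammonium (ethylenediamine)dihydroxocuprate(I)

The 1 ammonium counter-ion carries a total charge of +1, so each complex ion is 1−.
Ligand charges: 1×ethylenediamine (neutral), 2×hydroxo (-1 each); total -2. So Cu + (-2) = 1−, giving Cu = +1.
The complex ion is anionic, so copper takes the -ate form cuprate(I).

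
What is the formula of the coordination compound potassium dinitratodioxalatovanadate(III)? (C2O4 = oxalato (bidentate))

Ligands: 2 nitrato (NO3, -1), 2 oxalato (C2O4, -2). Ligand charge sum = -6.
With V in oxidation state +3, the complex ion is [V...]^3−.
Charge balance with potassium (+1) requires 1 complex ion per 3 potassium.

K3[V(C2O4)2(NO3)2]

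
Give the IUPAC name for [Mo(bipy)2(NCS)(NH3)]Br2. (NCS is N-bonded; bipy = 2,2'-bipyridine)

amminebis(2,2'-bipyridine)isothiocyanatomolybdenum(III) bromide

The 2 bromide counter-ions carry a total charge of -2, so each complex ion is 2+.
Ligand charges: 1×isothiocyanato (-1 each), 2×2,2'-bipyridine (neutral), 1×ammine (neutral); total -1. So Mo + (-1) = 2+, giving Mo = +3.
Ligands are named alphabetically: ammine before bipyridine before isothiocyanato.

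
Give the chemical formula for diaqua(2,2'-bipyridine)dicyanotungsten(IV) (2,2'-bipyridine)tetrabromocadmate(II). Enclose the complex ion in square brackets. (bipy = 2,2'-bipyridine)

[W(bipy)(CN)2(H2O)2][Cd(bipy)Br4]

Cation [W…]: ligand charges -2, W(IV) ⇒ ion charge 2+.
Anion [Cd…]: ligand charges -4, Cd(II) ⇒ ion charge 2−.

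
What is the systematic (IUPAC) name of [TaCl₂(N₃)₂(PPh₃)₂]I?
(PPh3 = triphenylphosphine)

diazidodichlorobis(triphenylphosphine)tantalum(V) iodide

The 1 iodide counter-ion carries a total charge of -1, so each complex ion is 1+.
Ligand charges: 2×triphenylphosphine (neutral), 2×azido (-1 each), 2×chloro (-1 each); total -4. So Ta + (-4) = 1+, giving Ta = +5.
Ligands are named alphabetically: azido before chloro before triphenylphosphine.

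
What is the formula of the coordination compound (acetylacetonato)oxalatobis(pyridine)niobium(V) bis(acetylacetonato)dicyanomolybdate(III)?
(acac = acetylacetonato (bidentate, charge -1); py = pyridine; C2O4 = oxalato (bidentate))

[Nb(acac)(C2O4)(py)2][Mo(acac)2(CN)2]2

Cation [Nb…]: ligand charges -3, Nb(V) ⇒ ion charge 2+.
Anion [Mo…]: ligand charges -4, Mo(III) ⇒ ion charge 1−.
One 2+ cation requires 2 of the 1− anion.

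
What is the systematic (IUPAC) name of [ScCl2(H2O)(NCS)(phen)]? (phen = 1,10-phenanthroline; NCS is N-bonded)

aquadichloroisothiocyanato(1,10-phenanthroline)scandium(III)

There is no counter-ion, so the complex is neutral overall.
Ligand charges: 1×aqua (neutral), 2×chloro (-1 each), 1×1,10-phenanthroline (neutral), 1×isothiocyanato (-1 each); total -3. So Sc + (-3) = 0, giving Sc = +3.
Ligands are named alphabetically: aqua before chloro before isothiocyanato before phenanthroline.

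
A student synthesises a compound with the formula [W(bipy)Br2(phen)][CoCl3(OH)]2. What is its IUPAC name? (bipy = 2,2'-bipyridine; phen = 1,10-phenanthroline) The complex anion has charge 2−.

(2,2'-bipyridine)dibromo(1,10-phenanthroline)tungsten(VI) trichlorohydroxocobaltate(II)

The complex anion is given as 2−; its ligand charges sum to -4, so Co = +2.
With 2 anions per cation, the cation must be 2×2 = 4+.
Cation: ligand charges sum to -2; for the ion to be 4+, W = +6.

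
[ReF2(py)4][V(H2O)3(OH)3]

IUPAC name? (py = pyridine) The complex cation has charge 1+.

The complex cation is given as 1+; its ligand charges sum to -2, so Re = +3.
A 1:1 salt means the anion carries the equal and opposite charge, 1−.
Anion: ligand charges sum to -3; for the ion to be 1−, V = +2.

difluorotetrakis(pyridine)rhenium(III) triaquatrihydroxovanadate(II)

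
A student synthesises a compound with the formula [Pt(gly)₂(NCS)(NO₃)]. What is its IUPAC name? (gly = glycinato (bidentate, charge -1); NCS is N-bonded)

bis(glycinato)isothiocyanatonitratoplatinum(IV)

There is no counter-ion, so the complex is neutral overall.
Ligand charges: 1×nitrato (-1 each), 2×glycinato (-1 each), 1×isothiocyanato (-1 each); total -4. So Pt + (-4) = 0, giving Pt = +4.
Ligands are named alphabetically: glycinato before isothiocyanato before nitrato.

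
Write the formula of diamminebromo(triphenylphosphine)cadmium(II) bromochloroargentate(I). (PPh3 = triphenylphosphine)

Cation [Cd…]: ligand charges -1, Cd(II) ⇒ ion charge 1+.
Anion [Ag…]: ligand charges -2, Ag(I) ⇒ ion charge 1−.
One 1+ cation balances one 1− anion.

[CdBr(NH3)2(PPh3)][AgBrCl]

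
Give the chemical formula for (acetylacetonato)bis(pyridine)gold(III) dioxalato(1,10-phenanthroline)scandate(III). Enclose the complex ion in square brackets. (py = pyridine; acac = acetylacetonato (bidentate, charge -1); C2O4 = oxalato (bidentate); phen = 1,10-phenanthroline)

Cation [Au…]: ligand charges -1, Au(III) ⇒ ion charge 2+.
Anion [Sc…]: ligand charges -4, Sc(III) ⇒ ion charge 1−.
One 2+ cation requires 2 of the 1− anion.

[Au(acac)(py)2][Sc(C2O4)2(phen)]2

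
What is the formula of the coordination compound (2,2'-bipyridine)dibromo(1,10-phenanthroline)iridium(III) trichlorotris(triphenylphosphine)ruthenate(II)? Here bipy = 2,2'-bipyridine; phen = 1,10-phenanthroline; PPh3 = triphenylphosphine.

[Ir(bipy)Br2(phen)][RuCl3(PPh3)3]

Cation [Ir…]: ligand charges -2, Ir(III) ⇒ ion charge 1+.
Anion [Ru…]: ligand charges -3, Ru(II) ⇒ ion charge 1−.
One 1+ cation balances one 1− anion.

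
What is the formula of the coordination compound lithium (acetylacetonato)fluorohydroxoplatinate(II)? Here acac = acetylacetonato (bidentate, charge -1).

Ligands: 1 acetylacetonato (acac, -1), 1 fluoro (F, -1), 1 hydroxo (OH, -1). Ligand charge sum = -3.
Charge balance with lithium (+1) requires 1 complex ion per 1 lithium.

Li[Pt(acac)F(OH)]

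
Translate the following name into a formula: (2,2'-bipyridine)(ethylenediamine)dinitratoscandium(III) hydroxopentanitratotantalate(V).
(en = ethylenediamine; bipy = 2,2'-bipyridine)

Cation [Sc…]: ligand charges -2, Sc(III) ⇒ ion charge 1+.
Anion [Ta…]: ligand charges -6, Ta(V) ⇒ ion charge 1−.
One 1+ cation balances one 1− anion.

[Sc(bipy)(en)(NO3)2][Ta(NO3)5(OH)]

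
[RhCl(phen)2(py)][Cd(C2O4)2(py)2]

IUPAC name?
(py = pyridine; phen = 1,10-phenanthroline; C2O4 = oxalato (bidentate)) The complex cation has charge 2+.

chlorobis(1,10-phenanthroline)(pyridine)rhodium(III) dioxalatobis(pyridine)cadmate(II)

Both ions are complex: the cation is named first with the plain metal name, the anion second with the -ate form; each ion's ligands are alphabetised independently.
The complex cation is given as 2+; its ligand charges sum to -1, so Rh = +3.
A 1:1 salt means the anion carries the equal and opposite charge, 2−.
Anion: ligand charges sum to -4; for the ion to be 2−, Cd = +2.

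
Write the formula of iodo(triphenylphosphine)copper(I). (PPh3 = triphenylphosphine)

[CuI(PPh3)]

Ligands: 1 iodo (I, -1), 1 triphenylphosphine (PPh3, neutral). Ligand charge sum = -1.
With Cu in oxidation state +1, the complex ion is [Cu...].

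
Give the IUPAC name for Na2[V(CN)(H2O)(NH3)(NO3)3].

sodium ammineaquacyanotrinitratovanadate(II)

The 2 sodium counter-ions carry a total charge of +2, so each complex ion is 2−.
Ligand charges: 1×cyano (-1 each), 3×nitrato (-1 each), 1×ammine (neutral), 1×aqua (neutral); total -4. So V + (-4) = 2−, giving V = +2.
Ligands are named alphabetically: ammine before aqua before cyano before nitrato.
The complex ion is anionic, so vanadium takes the -ate form vanadate(II).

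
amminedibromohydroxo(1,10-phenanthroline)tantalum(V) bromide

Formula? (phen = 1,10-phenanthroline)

[TaBr2(NH3)(OH)(phen)]Br2

Ligands: 1 hydroxo (OH, -1), 1 1,10-phenanthroline (phen, neutral), 1 ammine (NH3, neutral), 2 bromo (Br, -1). Ligand charge sum = -3.
Charge balance with bromide (-1) requires 1 complex ion per 2 bromide.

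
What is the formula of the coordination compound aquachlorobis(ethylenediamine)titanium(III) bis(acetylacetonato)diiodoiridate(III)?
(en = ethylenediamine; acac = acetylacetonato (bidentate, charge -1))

Cation [Ti…]: ligand charges -1, Ti(III) ⇒ ion charge 2+.
Anion [Ir…]: ligand charges -4, Ir(III) ⇒ ion charge 1−.

[TiCl(en)2(H2O)][Ir(acac)2I2]2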